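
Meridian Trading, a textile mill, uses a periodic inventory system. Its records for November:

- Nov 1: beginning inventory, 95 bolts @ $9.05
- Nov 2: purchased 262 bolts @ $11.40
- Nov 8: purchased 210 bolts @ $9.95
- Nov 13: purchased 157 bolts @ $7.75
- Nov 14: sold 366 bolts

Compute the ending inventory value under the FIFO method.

Ending inventory = $3,216.70

Nov 14, 366 sold [FIFO — oldest first]: 95 @ $9.05 + 262 @ $11.40 + 9 @ $9.95 = $3,936.10
Ending inventory: 201 @ $9.95 + 157 @ $7.75 = $3,216.70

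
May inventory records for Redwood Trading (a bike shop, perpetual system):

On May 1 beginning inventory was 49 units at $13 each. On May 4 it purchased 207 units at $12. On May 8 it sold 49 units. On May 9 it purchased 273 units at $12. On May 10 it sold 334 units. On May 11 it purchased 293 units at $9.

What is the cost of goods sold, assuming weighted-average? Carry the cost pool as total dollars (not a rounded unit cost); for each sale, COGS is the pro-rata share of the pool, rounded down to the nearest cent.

COGS = $4,632.94

After May 1: 49 on hand, pool $637.00 (≈ $13.0000 each)
After May 4: 256 on hand, pool $3,121.00 (≈ $12.1914 each)
May 8, sell 49: 49/256 × $3,121.00 → $597.37
After May 9: 480 on hand, pool $5,799.63 (≈ $12.0826 each)
May 10, sell 334: 334/480 × $5,799.63 → $4,035.57
After May 11: 439 on hand, pool $4,401.06 (≈ $10.0252 each)
Total COGS = $597.37 + $4,035.57 = $4,632.94
Ending inventory (cost pool remaining) = $4,401.06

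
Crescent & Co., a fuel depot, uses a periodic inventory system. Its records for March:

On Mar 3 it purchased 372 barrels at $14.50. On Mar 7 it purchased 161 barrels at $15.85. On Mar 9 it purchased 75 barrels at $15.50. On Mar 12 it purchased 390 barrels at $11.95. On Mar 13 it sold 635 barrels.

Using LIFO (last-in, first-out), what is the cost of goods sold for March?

Mar 13, 635 sold [LIFO — newest first]: 390 @ $11.95 + 75 @ $15.50 + 161 @ $15.85 + 9 @ $14.50 = $8,505.35
Ending inventory: 363 @ $14.50 = $5,263.50

COGS = $8,505.35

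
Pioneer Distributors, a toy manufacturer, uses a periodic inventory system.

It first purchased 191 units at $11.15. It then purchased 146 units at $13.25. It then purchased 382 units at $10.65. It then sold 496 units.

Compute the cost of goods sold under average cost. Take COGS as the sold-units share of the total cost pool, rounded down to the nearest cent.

Sale 1, sell 496: 496/719 × $8,132.45 → $5,610.14
Ending inventory (cost pool remaining) = $2,522.31

COGS = $5,610.14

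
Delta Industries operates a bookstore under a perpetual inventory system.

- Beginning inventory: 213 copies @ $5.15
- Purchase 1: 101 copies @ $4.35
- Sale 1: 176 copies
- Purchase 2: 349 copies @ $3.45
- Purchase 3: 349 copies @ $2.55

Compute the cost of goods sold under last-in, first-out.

COGS = $825.60

Sale 1 (176) [LIFO — newest first]: 101 @ $4.35 + 75 @ $5.15 = $825.60
Ending inventory: 138 @ $5.15 + 349 @ $3.45 + 349 @ $2.55 = $2,804.70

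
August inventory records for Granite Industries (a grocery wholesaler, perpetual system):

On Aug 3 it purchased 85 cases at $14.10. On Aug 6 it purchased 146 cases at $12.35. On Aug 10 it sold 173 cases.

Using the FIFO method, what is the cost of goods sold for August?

COGS = $2,285.30

Aug 10, 173 sold [FIFO — oldest first]: 85 @ $14.10 + 88 @ $12.35 = $2,285.30
Ending inventory: 58 @ $12.35 = $716.30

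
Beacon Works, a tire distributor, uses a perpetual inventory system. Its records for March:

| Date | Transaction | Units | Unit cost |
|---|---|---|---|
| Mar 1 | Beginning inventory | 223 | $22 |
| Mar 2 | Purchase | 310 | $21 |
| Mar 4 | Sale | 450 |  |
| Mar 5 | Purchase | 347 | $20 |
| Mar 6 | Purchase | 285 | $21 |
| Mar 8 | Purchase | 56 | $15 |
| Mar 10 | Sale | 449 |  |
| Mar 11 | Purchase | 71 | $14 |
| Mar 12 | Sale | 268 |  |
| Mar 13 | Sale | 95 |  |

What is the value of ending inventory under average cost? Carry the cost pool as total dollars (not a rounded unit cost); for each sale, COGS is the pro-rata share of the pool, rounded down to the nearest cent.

Ending inventory = $571.40

After Mar 1: 223 on hand, pool $4,906.00 (≈ $22.0000 each)
After Mar 2: 533 on hand, pool $11,416.00 (≈ $21.4184 each)
Mar 4, sell 450: 450/533 × $11,416.00 → $9,638.27
After Mar 5: 430 on hand, pool $8,717.73 (≈ $20.2738 each)
After Mar 6: 715 on hand, pool $14,702.73 (≈ $20.5633 each)
After Mar 8: 771 on hand, pool $15,542.73 (≈ $20.1592 each)
Mar 10, sell 449: 449/771 × $15,542.73 → $9,051.47
After Mar 11: 393 on hand, pool $7,485.26 (≈ $19.0465 each)
Mar 12, sell 268: 268/393 × $7,485.26 → $5,104.45
Mar 13, sell 95: 95/125 × $2,380.81 → $1,809.41
Total COGS = $9,638.27 + $9,051.47 + $5,104.45 + $1,809.41 = $25,603.60
Ending inventory (cost pool remaining) = $571.40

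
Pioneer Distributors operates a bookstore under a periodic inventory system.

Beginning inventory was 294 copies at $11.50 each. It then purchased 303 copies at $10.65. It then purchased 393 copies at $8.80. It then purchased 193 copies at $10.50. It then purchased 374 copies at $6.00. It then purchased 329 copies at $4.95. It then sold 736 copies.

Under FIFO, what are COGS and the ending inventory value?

COGS = $7,831.15; ending inventory = $8,134.25

Sale 1 (736) [FIFO — oldest first]: 294 @ $11.50 + 303 @ $10.65 + 139 @ $8.80 = $7,831.15
Ending inventory: 254 @ $8.80 + 193 @ $10.50 + 374 @ $6.00 + 329 @ $4.95 = $8,134.25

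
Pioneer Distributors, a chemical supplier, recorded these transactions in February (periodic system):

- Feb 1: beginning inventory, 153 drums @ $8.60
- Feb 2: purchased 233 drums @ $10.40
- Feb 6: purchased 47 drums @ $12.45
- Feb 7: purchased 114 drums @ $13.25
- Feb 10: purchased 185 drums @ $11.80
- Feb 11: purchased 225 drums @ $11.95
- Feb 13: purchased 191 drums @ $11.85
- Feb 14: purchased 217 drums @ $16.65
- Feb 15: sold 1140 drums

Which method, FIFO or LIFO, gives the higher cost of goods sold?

LIFO

FIFO COGS: 153 @ $8.60 + 233 @ $10.40 + 47 @ $12.45 + 114 @ $13.25 + 185 @ $11.80 + 225 @ $11.95 + 183 @ $11.85 = $12,874.95
LIFO COGS: 217 @ $16.65 + 191 @ $11.85 + 225 @ $11.95 + 185 @ $11.80 + 114 @ $13.25 + 47 @ $12.45 + 161 @ $10.40 = $14,518.20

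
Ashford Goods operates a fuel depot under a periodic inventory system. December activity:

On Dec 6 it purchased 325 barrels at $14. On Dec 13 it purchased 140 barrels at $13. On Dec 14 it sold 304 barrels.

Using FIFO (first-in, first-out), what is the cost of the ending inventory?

Dec 14, 304 sold [FIFO — oldest first]: 304 @ $14 = $4,256
Ending inventory: 21 @ $14 + 140 @ $13 = $2,114

Ending inventory = $2,114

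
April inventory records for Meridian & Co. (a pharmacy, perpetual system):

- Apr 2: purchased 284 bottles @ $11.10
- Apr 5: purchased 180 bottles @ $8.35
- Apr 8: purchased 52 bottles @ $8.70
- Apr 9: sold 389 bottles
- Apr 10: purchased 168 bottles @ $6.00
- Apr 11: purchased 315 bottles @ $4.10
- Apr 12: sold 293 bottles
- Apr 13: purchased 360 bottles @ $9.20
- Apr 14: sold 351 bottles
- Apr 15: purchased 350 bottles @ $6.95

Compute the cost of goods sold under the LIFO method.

COGS = $8,128.60

Apr 9, 389 sold [LIFO — newest first]: 52 @ $8.70 + 180 @ $8.35 + 157 @ $11.10 = $3,698.10
Apr 12, 293 sold [LIFO — newest first]: 293 @ $4.10 = $1,201.30
Apr 14, 351 sold [LIFO — newest first]: 351 @ $9.20 = $3,229.20
Total COGS = $3,698.10 + $1,201.30 + $3,229.20 = $8,128.60
Ending inventory: 127 @ $11.10 + 168 @ $6.00 + 22 @ $4.10 + 9 @ $9.20 + 350 @ $6.95 = $5,023.20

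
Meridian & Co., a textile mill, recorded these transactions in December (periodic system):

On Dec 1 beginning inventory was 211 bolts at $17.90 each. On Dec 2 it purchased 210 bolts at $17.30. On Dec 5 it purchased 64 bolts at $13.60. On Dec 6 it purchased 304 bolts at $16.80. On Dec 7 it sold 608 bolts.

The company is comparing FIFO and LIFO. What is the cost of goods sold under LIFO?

COGS = $10,147.60

FIFO COGS: 211 @ $17.90 + 210 @ $17.30 + 64 @ $13.60 + 123 @ $16.80 = $10,346.70
LIFO COGS: 304 @ $16.80 + 64 @ $13.60 + 210 @ $17.30 + 30 @ $17.90 = $10,147.60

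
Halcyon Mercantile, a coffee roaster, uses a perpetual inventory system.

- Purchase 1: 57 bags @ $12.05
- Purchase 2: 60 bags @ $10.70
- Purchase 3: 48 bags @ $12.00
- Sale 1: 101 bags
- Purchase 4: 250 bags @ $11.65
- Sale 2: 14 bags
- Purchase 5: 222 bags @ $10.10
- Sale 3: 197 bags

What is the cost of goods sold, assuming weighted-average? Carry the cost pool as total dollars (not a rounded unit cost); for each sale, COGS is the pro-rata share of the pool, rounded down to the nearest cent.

After Purchase 1: 57 on hand, pool $686.85 (≈ $12.0500 each)
After Purchase 2: 117 on hand, pool $1,328.85 (≈ $11.3577 each)
After Purchase 3: 165 on hand, pool $1,904.85 (≈ $11.5445 each)
Sale 1, sell 101: 101/165 × $1,904.85 → $1,165.99
After Purchase 4: 314 on hand, pool $3,651.36 (≈ $11.6285 each)
Sale 2, sell 14: 14/314 × $3,651.36 → $162.79
After Purchase 5: 522 on hand, pool $5,730.77 (≈ $10.9785 each)
Sale 3, sell 197: 197/522 × $5,730.77 → $2,162.76
Total COGS = $1,165.99 + $162.79 + $2,162.76 = $3,491.54
Ending inventory (cost pool remaining) = $3,568.01
Check: goods available $7,059.55 = COGS $3,491.54 + ending $3,568.01

COGS = $3,491.54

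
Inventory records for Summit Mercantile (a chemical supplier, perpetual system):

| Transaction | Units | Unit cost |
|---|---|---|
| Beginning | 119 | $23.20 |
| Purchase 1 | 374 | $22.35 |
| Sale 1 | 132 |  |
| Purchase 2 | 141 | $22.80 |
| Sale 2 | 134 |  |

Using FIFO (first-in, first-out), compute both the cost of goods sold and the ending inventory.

Sale 1 (132) [FIFO — oldest first]: 119 @ $23.20 + 13 @ $22.35 = $3,051.35
Sale 2 (134) [FIFO — oldest first]: 134 @ $22.35 = $2,994.90
Total COGS = $3,051.35 + $2,994.90 = $6,046.25
Ending inventory: 227 @ $22.35 + 141 @ $22.80 = $8,288.25

COGS = $6,046.25; ending inventory = $8,288.25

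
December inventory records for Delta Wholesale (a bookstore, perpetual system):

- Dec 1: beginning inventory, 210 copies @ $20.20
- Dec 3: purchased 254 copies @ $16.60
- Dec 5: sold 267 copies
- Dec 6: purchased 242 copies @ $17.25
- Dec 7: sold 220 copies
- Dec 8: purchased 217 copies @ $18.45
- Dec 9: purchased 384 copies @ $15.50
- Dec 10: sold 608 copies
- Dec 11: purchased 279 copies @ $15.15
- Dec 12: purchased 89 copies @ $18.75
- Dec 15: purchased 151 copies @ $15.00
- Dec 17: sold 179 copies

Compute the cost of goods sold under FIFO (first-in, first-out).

Dec 5, 267 sold [FIFO — oldest first]: 210 @ $20.20 + 57 @ $16.60 = $5,188.20
Dec 7, 220 sold [FIFO — oldest first]: 197 @ $16.60 + 23 @ $17.25 = $3,666.95
Dec 10, 608 sold [FIFO — oldest first]: 219 @ $17.25 + 217 @ $18.45 + 172 @ $15.50 = $10,447.40
Dec 17, 179 sold [FIFO — oldest first]: 179 @ $15.50 = $2,774.50
Total COGS = $5,188.20 + $3,666.95 + $10,447.40 + $2,774.50 = $22,077.05
Ending inventory: 33 @ $15.50 + 279 @ $15.15 + 89 @ $18.75 + 151 @ $15.00 = $8,672.10

COGS = $22,077.05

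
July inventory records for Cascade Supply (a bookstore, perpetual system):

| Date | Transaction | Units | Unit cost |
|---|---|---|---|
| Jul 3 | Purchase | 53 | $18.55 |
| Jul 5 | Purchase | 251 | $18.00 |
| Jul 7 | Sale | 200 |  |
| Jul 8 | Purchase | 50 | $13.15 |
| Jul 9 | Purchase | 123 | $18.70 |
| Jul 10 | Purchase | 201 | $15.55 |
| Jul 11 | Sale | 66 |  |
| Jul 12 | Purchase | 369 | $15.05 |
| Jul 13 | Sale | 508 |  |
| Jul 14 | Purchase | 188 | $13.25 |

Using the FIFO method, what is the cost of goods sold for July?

COGS = $13,029.10

Jul 7, 200 sold [FIFO — oldest first]: 53 @ $18.55 + 147 @ $18.00 = $3,629.15
Jul 11, 66 sold [FIFO — oldest first]: 66 @ $18.00 = $1,188.00
Jul 13, 508 sold [FIFO — oldest first]: 38 @ $18.00 + 50 @ $13.15 + 123 @ $18.70 + 201 @ $15.55 + 96 @ $15.05 = $8,211.95
Total COGS = $3,629.15 + $1,188.00 + $8,211.95 = $13,029.10
Ending inventory: 273 @ $15.05 + 188 @ $13.25 = $6,599.65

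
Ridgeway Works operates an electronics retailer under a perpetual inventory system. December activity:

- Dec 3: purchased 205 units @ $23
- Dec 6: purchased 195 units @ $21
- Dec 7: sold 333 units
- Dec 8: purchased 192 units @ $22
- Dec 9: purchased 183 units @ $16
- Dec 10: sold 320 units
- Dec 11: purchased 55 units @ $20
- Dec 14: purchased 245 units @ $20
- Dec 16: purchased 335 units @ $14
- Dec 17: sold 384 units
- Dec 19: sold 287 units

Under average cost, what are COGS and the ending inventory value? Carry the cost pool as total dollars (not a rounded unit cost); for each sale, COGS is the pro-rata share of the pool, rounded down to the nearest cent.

COGS = $25,167.00; ending inventory = $1,485.00

After Dec 3: 205 on hand, pool $4,715.00 (≈ $23.0000 each)
After Dec 6: 400 on hand, pool $8,810.00 (≈ $22.0250 each)
Dec 7, sell 333: 333/400 × $8,810.00 → $7,334.32
After Dec 8: 259 on hand, pool $5,699.68 (≈ $22.0065 each)
After Dec 9: 442 on hand, pool $8,627.68 (≈ $19.5196 each)
Dec 10, sell 320: 320/442 × $8,627.68 → $6,246.28
After Dec 11: 177 on hand, pool $3,481.40 (≈ $19.6689 each)
After Dec 14: 422 on hand, pool $8,381.40 (≈ $19.8611 each)
After Dec 16: 757 on hand, pool $13,071.40 (≈ $17.2674 each)
Dec 17, sell 384: 384/757 × $13,071.40 → $6,630.67
Dec 19, sell 287: 287/373 × $6,440.73 → $4,955.73
Total COGS = $7,334.32 + $6,246.28 + $6,630.67 + $4,955.73 = $25,167.00
Ending inventory (cost pool remaining) = $1,485.00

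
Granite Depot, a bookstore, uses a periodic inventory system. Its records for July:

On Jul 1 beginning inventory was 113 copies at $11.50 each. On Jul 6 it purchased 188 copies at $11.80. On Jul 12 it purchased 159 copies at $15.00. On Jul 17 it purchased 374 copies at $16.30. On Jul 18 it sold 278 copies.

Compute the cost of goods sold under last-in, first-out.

Jul 18, 278 sold [LIFO — newest first]: 278 @ $16.30 = $4,531.40
Ending inventory: 113 @ $11.50 + 188 @ $11.80 + 159 @ $15.00 + 96 @ $16.30 = $7,467.70
Check: goods available $11,999.10 = COGS $4,531.40 + ending $7,467.70

COGS = $4,531.40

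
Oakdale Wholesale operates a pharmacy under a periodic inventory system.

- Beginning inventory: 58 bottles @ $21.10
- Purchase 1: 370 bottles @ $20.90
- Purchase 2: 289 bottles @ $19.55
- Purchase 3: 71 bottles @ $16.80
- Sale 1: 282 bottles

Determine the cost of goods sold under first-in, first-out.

Sale 1 (282) [FIFO — oldest first]: 58 @ $21.10 + 224 @ $20.90 = $5,905.40
Ending inventory: 146 @ $20.90 + 289 @ $19.55 + 71 @ $16.80 = $9,894.15

COGS = $5,905.40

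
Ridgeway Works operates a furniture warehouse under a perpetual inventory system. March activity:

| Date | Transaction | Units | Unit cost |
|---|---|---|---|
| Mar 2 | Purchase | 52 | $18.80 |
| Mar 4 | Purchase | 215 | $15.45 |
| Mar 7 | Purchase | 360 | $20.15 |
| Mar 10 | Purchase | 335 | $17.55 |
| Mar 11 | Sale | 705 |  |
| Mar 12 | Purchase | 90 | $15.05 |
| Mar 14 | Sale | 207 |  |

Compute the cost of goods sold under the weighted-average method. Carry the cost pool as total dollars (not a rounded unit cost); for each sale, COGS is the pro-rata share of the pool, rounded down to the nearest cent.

After Mar 2: 52 on hand, pool $977.60 (≈ $18.8000 each)
After Mar 4: 267 on hand, pool $4,299.35 (≈ $16.1024 each)
After Mar 7: 627 on hand, pool $11,553.35 (≈ $18.4264 each)
After Mar 10: 962 on hand, pool $17,432.60 (≈ $18.1212 each)
Mar 11, sell 705: 705/962 × $17,432.60 → $12,775.45
After Mar 12: 347 on hand, pool $6,011.65 (≈ $17.3246 each)
Mar 14, sell 207: 207/347 × $6,011.65 → $3,586.20
Total COGS = $12,775.45 + $3,586.20 = $16,361.65
Ending inventory (cost pool remaining) = $2,425.45

COGS = $16,361.65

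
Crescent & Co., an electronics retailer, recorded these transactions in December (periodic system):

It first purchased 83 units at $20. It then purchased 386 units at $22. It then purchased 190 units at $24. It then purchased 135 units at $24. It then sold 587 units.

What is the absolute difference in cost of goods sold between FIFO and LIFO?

$580

FIFO COGS: 83 @ $20 + 386 @ $22 + 118 @ $24 = $12,984
LIFO COGS: 135 @ $24 + 190 @ $24 + 262 @ $22 = $13,564
Difference = |$12,984 − $13,564| = $580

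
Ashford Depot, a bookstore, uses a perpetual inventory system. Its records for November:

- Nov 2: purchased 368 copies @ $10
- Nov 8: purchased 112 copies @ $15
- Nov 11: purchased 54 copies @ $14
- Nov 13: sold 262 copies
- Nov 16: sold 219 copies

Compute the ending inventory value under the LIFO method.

Ending inventory = $530

Nov 13, 262 sold [LIFO — newest first]: 54 @ $14 + 112 @ $15 + 96 @ $10 = $3,396
Nov 16, 219 sold [LIFO — newest first]: 219 @ $10 = $2,190
Total COGS = $3,396 + $2,190 = $5,586
Ending inventory: 53 @ $10 = $530
Check: goods available $6,116 = COGS $5,586 + ending $530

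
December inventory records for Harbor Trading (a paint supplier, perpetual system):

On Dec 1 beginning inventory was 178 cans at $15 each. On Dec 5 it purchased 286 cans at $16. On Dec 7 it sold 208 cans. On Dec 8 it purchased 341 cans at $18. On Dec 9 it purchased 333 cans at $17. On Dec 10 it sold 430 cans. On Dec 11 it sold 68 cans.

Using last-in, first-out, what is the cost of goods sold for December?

Dec 7, 208 sold [LIFO — newest first]: 208 @ $16 = $3,328
Dec 10, 430 sold [LIFO — newest first]: 333 @ $17 + 97 @ $18 = $7,407
Dec 11, 68 sold [LIFO — newest first]: 68 @ $18 = $1,224
Total COGS = $3,328 + $7,407 + $1,224 = $11,959
Ending inventory: 178 @ $15 + 78 @ $16 + 176 @ $18 = $7,086
Check: goods available $19,045 = COGS $11,959 + ending $7,086

COGS = $11,959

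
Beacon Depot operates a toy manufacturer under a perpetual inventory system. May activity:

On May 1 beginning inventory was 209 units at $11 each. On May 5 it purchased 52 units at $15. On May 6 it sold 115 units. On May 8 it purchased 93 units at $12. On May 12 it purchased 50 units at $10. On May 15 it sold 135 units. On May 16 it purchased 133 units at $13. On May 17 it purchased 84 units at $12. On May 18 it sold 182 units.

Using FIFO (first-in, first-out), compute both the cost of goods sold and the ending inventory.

COGS = $5,059; ending inventory = $2,373

May 6, 115 sold [FIFO — oldest first]: 115 @ $11 = $1,265
May 15, 135 sold [FIFO — oldest first]: 94 @ $11 + 41 @ $15 = $1,649
May 18, 182 sold [FIFO — oldest first]: 11 @ $15 + 93 @ $12 + 50 @ $10 + 28 @ $13 = $2,145
Total COGS = $1,265 + $1,649 + $2,145 = $5,059
Ending inventory: 105 @ $13 + 84 @ $12 = $2,373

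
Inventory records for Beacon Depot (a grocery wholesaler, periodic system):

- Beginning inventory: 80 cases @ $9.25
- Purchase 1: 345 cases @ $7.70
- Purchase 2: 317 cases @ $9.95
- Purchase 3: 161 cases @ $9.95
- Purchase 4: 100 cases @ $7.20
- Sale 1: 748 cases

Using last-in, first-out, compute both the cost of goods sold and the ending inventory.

COGS = $6,785.10; ending inventory = $2,087.50

Sale 1 (748) [LIFO — newest first]: 100 @ $7.20 + 161 @ $9.95 + 317 @ $9.95 + 170 @ $7.70 = $6,785.10
Ending inventory: 80 @ $9.25 + 175 @ $7.70 = $2,087.50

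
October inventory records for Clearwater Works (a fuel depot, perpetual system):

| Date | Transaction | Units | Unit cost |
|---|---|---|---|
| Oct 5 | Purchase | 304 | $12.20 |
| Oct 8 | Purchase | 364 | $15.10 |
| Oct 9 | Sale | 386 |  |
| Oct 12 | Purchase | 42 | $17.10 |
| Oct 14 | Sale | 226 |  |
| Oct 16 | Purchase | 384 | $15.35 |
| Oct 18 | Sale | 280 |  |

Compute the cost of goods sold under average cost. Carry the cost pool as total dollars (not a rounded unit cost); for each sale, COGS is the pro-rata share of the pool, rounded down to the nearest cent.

After Oct 5: 304 on hand, pool $3,708.80 (≈ $12.2000 each)
After Oct 8: 668 on hand, pool $9,205.20 (≈ $13.7802 each)
Oct 9, sell 386: 386/668 × $9,205.20 → $5,319.17
After Oct 12: 324 on hand, pool $4,604.23 (≈ $14.2106 each)
Oct 14, sell 226: 226/324 × $4,604.23 → $3,211.59
After Oct 16: 482 on hand, pool $7,287.04 (≈ $15.1183 each)
Oct 18, sell 280: 280/482 × $7,287.04 → $4,233.13
Total COGS = $5,319.17 + $3,211.59 + $4,233.13 = $12,763.89
Ending inventory (cost pool remaining) = $3,053.91

COGS = $12,763.89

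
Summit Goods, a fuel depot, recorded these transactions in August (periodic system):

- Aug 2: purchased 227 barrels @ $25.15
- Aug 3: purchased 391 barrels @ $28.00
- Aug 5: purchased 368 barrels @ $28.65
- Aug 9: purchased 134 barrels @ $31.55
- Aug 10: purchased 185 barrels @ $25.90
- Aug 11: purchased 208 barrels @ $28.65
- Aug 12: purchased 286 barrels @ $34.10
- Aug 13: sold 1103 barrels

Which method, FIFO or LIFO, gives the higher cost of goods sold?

FIFO COGS: 227 @ $25.15 + 391 @ $28.00 + 368 @ $28.65 + 117 @ $31.55 = $30,891.60
LIFO COGS: 286 @ $34.10 + 208 @ $28.65 + 185 @ $25.90 + 134 @ $31.55 + 290 @ $28.65 = $33,039.50

LIFO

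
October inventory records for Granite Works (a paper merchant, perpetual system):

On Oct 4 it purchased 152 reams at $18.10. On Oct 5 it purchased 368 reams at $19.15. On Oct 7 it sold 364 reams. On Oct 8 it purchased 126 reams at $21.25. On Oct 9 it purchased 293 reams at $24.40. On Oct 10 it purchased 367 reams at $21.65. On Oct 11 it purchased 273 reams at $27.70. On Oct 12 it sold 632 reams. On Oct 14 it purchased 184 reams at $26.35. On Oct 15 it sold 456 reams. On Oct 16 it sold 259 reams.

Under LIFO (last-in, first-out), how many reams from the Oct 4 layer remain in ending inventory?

Oct 7, 364 sold [LIFO — newest first]: 364 @ $19.15 = $6,970.60
Oct 12, 632 sold [LIFO — newest first]: 273 @ $27.70 + 359 @ $21.65 = $15,334.45
Oct 15, 456 sold [LIFO — newest first]: 184 @ $26.35 + 8 @ $21.65 + 264 @ $24.40 = $11,463.20
Oct 16, 259 sold [LIFO — newest first]: 29 @ $24.40 + 126 @ $21.25 + 4 @ $19.15 + 100 @ $18.10 = $5,271.70
Total COGS = $6,970.60 + $15,334.45 + $11,463.20 + $5,271.70 = $39,039.95
Ending inventory: 52 @ $18.10 = $941.20

52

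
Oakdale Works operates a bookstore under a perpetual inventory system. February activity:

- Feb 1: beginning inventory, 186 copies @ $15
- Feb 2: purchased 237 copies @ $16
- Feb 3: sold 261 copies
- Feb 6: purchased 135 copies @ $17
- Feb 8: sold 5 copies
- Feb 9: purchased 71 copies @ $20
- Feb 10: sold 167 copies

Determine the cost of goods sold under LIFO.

Feb 3, 261 sold [LIFO — newest first]: 237 @ $16 + 24 @ $15 = $4,152
Feb 8, 5 sold [LIFO — newest first]: 5 @ $17 = $85
Feb 10, 167 sold [LIFO — newest first]: 71 @ $20 + 96 @ $17 = $3,052
Total COGS = $4,152 + $85 + $3,052 = $7,289
Ending inventory: 162 @ $15 + 34 @ $17 = $3,008
Check: goods available $10,297 = COGS $7,289 + ending $3,008

COGS = $7,289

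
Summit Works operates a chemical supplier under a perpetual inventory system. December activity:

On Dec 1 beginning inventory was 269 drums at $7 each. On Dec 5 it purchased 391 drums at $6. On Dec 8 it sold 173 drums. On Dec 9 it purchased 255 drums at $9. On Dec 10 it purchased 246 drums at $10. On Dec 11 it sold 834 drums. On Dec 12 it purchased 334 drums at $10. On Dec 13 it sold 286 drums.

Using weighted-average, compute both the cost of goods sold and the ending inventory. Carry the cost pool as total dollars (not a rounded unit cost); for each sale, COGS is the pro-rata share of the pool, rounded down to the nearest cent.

COGS = $10,433.32; ending inventory = $1,890.68

After Dec 1: 269 on hand, pool $1,883.00 (≈ $7.0000 each)
After Dec 5: 660 on hand, pool $4,229.00 (≈ $6.4076 each)
Dec 8, sell 173: 173/660 × $4,229.00 → $1,108.51
After Dec 9: 742 on hand, pool $5,415.49 (≈ $7.2985 each)
After Dec 10: 988 on hand, pool $7,875.49 (≈ $7.9711 each)
Dec 11, sell 834: 834/988 × $7,875.49 → $6,647.93
After Dec 12: 488 on hand, pool $4,567.56 (≈ $9.3598 each)
Dec 13, sell 286: 286/488 × $4,567.56 → $2,676.88
Total COGS = $1,108.51 + $6,647.93 + $2,676.88 = $10,433.32
Ending inventory (cost pool remaining) = $1,890.68
Check: goods available $12,324.00 = COGS $10,433.32 + ending $1,890.68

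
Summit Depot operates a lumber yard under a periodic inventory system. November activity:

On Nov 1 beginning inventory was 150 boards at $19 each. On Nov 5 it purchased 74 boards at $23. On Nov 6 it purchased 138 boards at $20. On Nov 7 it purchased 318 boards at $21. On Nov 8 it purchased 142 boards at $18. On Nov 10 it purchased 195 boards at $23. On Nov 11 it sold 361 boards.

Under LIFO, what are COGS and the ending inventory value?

COGS = $7,545; ending inventory = $13,486

Nov 11, 361 sold [LIFO — newest first]: 195 @ $23 + 142 @ $18 + 24 @ $21 = $7,545
Ending inventory: 150 @ $19 + 74 @ $23 + 138 @ $20 + 294 @ $21 = $13,486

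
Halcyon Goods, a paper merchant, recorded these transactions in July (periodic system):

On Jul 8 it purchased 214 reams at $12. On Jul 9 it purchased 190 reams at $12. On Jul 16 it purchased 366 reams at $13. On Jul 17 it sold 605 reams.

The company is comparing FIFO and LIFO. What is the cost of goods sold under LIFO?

FIFO COGS: 214 @ $12 + 190 @ $12 + 201 @ $13 = $7,461
LIFO COGS: 366 @ $13 + 190 @ $12 + 49 @ $12 = $7,626

COGS = $7,626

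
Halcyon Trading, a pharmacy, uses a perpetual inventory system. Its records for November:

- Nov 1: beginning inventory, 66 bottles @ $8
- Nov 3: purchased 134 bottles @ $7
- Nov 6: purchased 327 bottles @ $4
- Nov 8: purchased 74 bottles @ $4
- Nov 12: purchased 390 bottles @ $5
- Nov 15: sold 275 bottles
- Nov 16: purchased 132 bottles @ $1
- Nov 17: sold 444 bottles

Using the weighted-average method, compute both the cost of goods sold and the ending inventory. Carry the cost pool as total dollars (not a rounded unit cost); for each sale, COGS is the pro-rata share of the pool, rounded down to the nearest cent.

COGS = $3,361.16; ending inventory = $1,790.84

After Nov 1: 66 on hand, pool $528.00 (≈ $8.0000 each)
After Nov 3: 200 on hand, pool $1,466.00 (≈ $7.3300 each)
After Nov 6: 527 on hand, pool $2,774.00 (≈ $5.2638 each)
After Nov 8: 601 on hand, pool $3,070.00 (≈ $5.1082 each)
After Nov 12: 991 on hand, pool $5,020.00 (≈ $5.0656 each)
Nov 15, sell 275: 275/991 × $5,020.00 → $1,393.03
After Nov 16: 848 on hand, pool $3,758.97 (≈ $4.4327 each)
Nov 17, sell 444: 444/848 × $3,758.97 → $1,968.13
Total COGS = $1,393.03 + $1,968.13 = $3,361.16
Ending inventory (cost pool remaining) = $1,790.84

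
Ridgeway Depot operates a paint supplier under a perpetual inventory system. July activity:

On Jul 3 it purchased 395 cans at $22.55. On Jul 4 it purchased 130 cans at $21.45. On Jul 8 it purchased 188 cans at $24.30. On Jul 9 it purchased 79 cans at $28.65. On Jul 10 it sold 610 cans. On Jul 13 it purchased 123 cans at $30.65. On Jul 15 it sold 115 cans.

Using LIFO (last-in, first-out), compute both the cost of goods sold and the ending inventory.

COGS = $17,948.15; ending inventory = $4,349.30

Jul 10, 610 sold [LIFO — newest first]: 79 @ $28.65 + 188 @ $24.30 + 130 @ $21.45 + 213 @ $22.55 = $14,423.40
Jul 15, 115 sold [LIFO — newest first]: 115 @ $30.65 = $3,524.75
Total COGS = $14,423.40 + $3,524.75 = $17,948.15
Ending inventory: 182 @ $22.55 + 8 @ $30.65 = $4,349.30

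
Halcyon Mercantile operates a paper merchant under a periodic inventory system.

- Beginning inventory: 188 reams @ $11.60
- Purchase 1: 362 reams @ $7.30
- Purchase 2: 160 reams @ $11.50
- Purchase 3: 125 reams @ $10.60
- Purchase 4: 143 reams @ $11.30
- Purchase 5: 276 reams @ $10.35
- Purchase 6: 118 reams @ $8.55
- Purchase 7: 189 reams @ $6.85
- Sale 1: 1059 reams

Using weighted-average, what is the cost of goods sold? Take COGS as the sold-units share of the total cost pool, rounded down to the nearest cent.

COGS = $10,016.36

Sale 1, sell 1059: 1059/1561 × $14,764.45 → $10,016.36
Ending inventory (cost pool remaining) = $4,748.09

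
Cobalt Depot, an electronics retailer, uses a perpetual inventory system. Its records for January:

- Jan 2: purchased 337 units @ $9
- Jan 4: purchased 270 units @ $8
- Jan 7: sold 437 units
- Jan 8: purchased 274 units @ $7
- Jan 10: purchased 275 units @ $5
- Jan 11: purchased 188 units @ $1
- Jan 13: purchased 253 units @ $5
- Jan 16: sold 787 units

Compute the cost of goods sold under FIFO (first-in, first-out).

Jan 7, 437 sold [FIFO — oldest first]: 337 @ $9 + 100 @ $8 = $3,833
Jan 16, 787 sold [FIFO — oldest first]: 170 @ $8 + 274 @ $7 + 275 @ $5 + 68 @ $1 = $4,721
Total COGS = $3,833 + $4,721 = $8,554
Ending inventory: 120 @ $1 + 253 @ $5 = $1,385

COGS = $8,554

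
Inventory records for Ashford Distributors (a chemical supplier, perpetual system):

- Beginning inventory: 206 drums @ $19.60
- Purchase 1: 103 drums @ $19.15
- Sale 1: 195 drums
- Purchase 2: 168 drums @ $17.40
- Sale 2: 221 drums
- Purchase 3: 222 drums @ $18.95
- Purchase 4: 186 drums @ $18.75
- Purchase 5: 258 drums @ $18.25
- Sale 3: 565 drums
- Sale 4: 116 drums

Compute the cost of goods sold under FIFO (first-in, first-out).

COGS = $20,496.65

Sale 1 (195) [FIFO — oldest first]: 195 @ $19.60 = $3,822.00
Sale 2 (221) [FIFO — oldest first]: 11 @ $19.60 + 103 @ $19.15 + 107 @ $17.40 = $4,049.85
Sale 3 (565) [FIFO — oldest first]: 61 @ $17.40 + 222 @ $18.95 + 186 @ $18.75 + 96 @ $18.25 = $10,507.80
Sale 4 (116) [FIFO — oldest first]: 116 @ $18.25 = $2,117.00
Total COGS = $3,822.00 + $4,049.85 + $10,507.80 + $2,117.00 = $20,496.65
Ending inventory: 46 @ $18.25 = $839.50
Check: goods available $21,336.15 = COGS $20,496.65 + ending $839.50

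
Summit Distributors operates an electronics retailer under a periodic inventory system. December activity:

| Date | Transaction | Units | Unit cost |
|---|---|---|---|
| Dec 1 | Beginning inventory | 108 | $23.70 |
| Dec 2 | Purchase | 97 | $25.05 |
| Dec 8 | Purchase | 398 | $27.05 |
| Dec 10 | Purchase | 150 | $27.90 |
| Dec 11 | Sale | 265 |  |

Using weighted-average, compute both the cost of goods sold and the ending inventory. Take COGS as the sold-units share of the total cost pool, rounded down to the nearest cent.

Dec 11, sell 265: 265/753 × $19,940.35 → $7,017.52
Ending inventory (cost pool remaining) = $12,922.83

COGS = $7,017.52; ending inventory = $12,922.83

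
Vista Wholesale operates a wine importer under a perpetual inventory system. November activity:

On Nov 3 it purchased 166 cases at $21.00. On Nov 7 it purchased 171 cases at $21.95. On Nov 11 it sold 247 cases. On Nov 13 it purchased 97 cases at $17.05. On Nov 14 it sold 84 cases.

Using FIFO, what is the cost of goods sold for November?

COGS = $7,107.75

Nov 11, 247 sold [FIFO — oldest first]: 166 @ $21.00 + 81 @ $21.95 = $5,263.95
Nov 14, 84 sold [FIFO — oldest first]: 84 @ $21.95 = $1,843.80
Total COGS = $5,263.95 + $1,843.80 = $7,107.75
Ending inventory: 6 @ $21.95 + 97 @ $17.05 = $1,785.55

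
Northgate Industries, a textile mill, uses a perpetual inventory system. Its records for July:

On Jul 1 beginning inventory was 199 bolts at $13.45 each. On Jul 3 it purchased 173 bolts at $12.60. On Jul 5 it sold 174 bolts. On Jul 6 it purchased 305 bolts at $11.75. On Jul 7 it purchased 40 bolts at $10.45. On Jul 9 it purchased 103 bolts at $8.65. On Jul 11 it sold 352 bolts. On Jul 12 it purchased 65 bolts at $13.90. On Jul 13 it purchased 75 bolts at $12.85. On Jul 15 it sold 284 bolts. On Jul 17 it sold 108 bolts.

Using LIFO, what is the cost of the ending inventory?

Jul 5, 174 sold [LIFO — newest first]: 173 @ $12.60 + 1 @ $13.45 = $2,193.25
Jul 11, 352 sold [LIFO — newest first]: 103 @ $8.65 + 40 @ $10.45 + 209 @ $11.75 = $3,764.70
Jul 15, 284 sold [LIFO — newest first]: 75 @ $12.85 + 65 @ $13.90 + 96 @ $11.75 + 48 @ $13.45 = $3,640.85
Jul 17, 108 sold [LIFO — newest first]: 108 @ $13.45 = $1,452.60
Total COGS = $2,193.25 + $3,764.70 + $3,640.85 + $1,452.60 = $11,051.40
Ending inventory: 42 @ $13.45 = $564.90

Ending inventory = $564.90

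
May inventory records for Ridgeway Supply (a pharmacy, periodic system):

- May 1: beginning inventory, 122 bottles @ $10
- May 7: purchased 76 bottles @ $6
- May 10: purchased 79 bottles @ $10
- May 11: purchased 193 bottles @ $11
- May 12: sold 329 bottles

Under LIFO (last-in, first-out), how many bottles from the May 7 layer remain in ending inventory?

19

May 12, 329 sold [LIFO — newest first]: 193 @ $11 + 79 @ $10 + 57 @ $6 = $3,255
Ending inventory: 122 @ $10 + 19 @ $6 = $1,334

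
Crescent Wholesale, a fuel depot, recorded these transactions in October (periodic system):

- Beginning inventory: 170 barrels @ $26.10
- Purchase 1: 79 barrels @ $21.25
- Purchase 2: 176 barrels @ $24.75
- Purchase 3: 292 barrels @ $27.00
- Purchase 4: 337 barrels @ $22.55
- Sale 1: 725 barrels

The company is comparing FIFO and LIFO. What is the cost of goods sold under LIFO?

FIFO COGS: 170 @ $26.10 + 79 @ $21.25 + 176 @ $24.75 + 292 @ $27.00 + 8 @ $22.55 = $18,536.15
LIFO COGS: 337 @ $22.55 + 292 @ $27.00 + 96 @ $24.75 = $17,859.35

COGS = $17,859.35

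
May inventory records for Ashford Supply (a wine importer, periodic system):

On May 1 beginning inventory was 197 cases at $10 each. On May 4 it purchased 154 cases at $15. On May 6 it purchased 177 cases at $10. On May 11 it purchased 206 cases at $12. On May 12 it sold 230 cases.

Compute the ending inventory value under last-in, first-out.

Ending inventory = $5,810

May 12, 230 sold [LIFO — newest first]: 206 @ $12 + 24 @ $10 = $2,712
Ending inventory: 197 @ $10 + 154 @ $15 + 153 @ $10 = $5,810
Check: goods available $8,522 = COGS $2,712 + ending $5,810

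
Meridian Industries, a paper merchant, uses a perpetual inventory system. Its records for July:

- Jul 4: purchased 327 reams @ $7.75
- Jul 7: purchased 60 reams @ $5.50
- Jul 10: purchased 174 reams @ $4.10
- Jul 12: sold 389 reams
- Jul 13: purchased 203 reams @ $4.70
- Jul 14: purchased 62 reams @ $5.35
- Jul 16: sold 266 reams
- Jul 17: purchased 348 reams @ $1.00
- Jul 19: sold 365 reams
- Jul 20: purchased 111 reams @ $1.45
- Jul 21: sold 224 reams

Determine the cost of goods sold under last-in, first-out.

Jul 12, 389 sold [LIFO — newest first]: 174 @ $4.10 + 60 @ $5.50 + 155 @ $7.75 = $2,244.65
Jul 16, 266 sold [LIFO — newest first]: 62 @ $5.35 + 203 @ $4.70 + 1 @ $7.75 = $1,293.55
Jul 19, 365 sold [LIFO — newest first]: 348 @ $1.00 + 17 @ $7.75 = $479.75
Jul 21, 224 sold [LIFO — newest first]: 111 @ $1.45 + 113 @ $7.75 = $1,036.70
Total COGS = $2,244.65 + $1,293.55 + $479.75 + $1,036.70 = $5,054.65
Ending inventory: 41 @ $7.75 = $317.75

COGS = $5,054.65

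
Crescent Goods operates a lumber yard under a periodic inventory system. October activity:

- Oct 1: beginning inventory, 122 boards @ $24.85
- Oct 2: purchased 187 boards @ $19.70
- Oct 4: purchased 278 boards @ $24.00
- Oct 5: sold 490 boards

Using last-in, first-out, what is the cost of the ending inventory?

Oct 5, 490 sold [LIFO — newest first]: 278 @ $24.00 + 187 @ $19.70 + 25 @ $24.85 = $10,977.15
Ending inventory: 97 @ $24.85 = $2,410.45

Ending inventory = $2,410.45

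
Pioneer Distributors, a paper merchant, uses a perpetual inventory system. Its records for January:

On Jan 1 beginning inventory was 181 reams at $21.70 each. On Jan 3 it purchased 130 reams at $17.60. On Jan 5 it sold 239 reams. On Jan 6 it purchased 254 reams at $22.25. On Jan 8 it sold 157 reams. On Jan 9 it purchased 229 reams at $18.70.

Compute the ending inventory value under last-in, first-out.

Jan 5, 239 sold [LIFO — newest first]: 130 @ $17.60 + 109 @ $21.70 = $4,653.30
Jan 8, 157 sold [LIFO — newest first]: 157 @ $22.25 = $3,493.25
Total COGS = $4,653.30 + $3,493.25 = $8,146.55
Ending inventory: 72 @ $21.70 + 97 @ $22.25 + 229 @ $18.70 = $8,002.95

Ending inventory = $8,002.95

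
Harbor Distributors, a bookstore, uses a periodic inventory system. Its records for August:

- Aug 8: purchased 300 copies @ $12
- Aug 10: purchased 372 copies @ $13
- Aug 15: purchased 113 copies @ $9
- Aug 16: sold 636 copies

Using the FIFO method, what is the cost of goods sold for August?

Aug 16, 636 sold [FIFO — oldest first]: 300 @ $12 + 336 @ $13 = $7,968
Ending inventory: 36 @ $13 + 113 @ $9 = $1,485
Check: goods available $9,453 = COGS $7,968 + ending $1,485

COGS = $7,968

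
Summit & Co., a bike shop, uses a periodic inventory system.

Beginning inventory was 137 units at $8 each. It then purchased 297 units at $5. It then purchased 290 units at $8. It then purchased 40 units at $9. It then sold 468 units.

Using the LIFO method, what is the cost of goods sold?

Sale 1 (468) [LIFO — newest first]: 40 @ $9 + 290 @ $8 + 138 @ $5 = $3,370
Ending inventory: 137 @ $8 + 159 @ $5 = $1,891

COGS = $3,370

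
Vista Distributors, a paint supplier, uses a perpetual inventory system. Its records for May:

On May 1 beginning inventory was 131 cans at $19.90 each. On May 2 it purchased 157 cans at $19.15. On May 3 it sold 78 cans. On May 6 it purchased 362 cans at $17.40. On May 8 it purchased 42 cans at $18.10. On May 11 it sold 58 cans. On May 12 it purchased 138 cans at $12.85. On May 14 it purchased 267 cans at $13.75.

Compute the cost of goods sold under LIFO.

COGS = $2,532.30

May 3, 78 sold [LIFO — newest first]: 78 @ $19.15 = $1,493.70
May 11, 58 sold [LIFO — newest first]: 42 @ $18.10 + 16 @ $17.40 = $1,038.60
Total COGS = $1,493.70 + $1,038.60 = $2,532.30
Ending inventory: 131 @ $19.90 + 79 @ $19.15 + 346 @ $17.40 + 138 @ $12.85 + 267 @ $13.75 = $15,584.70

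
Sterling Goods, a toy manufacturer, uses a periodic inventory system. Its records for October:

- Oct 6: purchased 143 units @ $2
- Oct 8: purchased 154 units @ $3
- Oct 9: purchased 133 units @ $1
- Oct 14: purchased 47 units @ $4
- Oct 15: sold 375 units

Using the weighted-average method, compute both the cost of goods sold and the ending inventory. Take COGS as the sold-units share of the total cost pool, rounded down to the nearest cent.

Oct 15, sell 375: 375/477 × $1,069.00 → $840.40
Ending inventory (cost pool remaining) = $228.60

COGS = $840.40; ending inventory = $228.60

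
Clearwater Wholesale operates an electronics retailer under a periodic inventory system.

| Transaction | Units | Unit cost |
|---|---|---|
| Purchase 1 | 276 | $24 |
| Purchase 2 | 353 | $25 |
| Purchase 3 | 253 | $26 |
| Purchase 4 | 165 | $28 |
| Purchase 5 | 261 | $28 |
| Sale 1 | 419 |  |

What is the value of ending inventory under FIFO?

Ending inventory = $23,756

Sale 1 (419) [FIFO — oldest first]: 276 @ $24 + 143 @ $25 = $10,199
Ending inventory: 210 @ $25 + 253 @ $26 + 165 @ $28 + 261 @ $28 = $23,756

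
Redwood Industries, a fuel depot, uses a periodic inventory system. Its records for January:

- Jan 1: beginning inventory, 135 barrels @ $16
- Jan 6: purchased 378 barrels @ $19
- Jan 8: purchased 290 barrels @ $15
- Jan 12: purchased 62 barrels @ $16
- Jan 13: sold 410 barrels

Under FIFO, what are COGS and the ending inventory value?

Jan 13, 410 sold [FIFO — oldest first]: 135 @ $16 + 275 @ $19 = $7,385
Ending inventory: 103 @ $19 + 290 @ $15 + 62 @ $16 = $7,299

COGS = $7,385; ending inventory = $7,299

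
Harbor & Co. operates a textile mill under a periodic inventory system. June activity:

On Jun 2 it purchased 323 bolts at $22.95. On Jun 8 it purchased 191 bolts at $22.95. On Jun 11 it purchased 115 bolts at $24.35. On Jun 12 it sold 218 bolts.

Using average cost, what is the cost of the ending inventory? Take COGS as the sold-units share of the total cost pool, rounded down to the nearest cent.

Ending inventory = $9,537.66

Jun 12, sell 218: 218/629 × $14,596.55 → $5,058.89
Ending inventory (cost pool remaining) = $9,537.66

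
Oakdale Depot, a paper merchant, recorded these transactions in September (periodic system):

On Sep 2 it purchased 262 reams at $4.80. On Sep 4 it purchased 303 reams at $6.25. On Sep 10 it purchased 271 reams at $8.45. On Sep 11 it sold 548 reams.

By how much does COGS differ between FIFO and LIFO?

$976.10

FIFO COGS: 262 @ $4.80 + 286 @ $6.25 = $3,045.10
LIFO COGS: 271 @ $8.45 + 277 @ $6.25 = $4,021.20
Difference = |$3,045.10 − $4,021.20| = $976.10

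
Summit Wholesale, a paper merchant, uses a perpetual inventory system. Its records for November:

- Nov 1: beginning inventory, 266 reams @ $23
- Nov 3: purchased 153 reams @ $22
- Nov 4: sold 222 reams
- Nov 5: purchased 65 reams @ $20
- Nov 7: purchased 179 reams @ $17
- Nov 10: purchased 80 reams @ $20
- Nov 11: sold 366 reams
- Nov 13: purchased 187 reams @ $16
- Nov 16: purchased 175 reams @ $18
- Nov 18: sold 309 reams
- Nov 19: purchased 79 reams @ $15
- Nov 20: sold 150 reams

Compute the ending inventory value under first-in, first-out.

Nov 4, 222 sold [FIFO — oldest first]: 222 @ $23 = $5,106
Nov 11, 366 sold [FIFO — oldest first]: 44 @ $23 + 153 @ $22 + 65 @ $20 + 104 @ $17 = $7,446
Nov 18, 309 sold [FIFO — oldest first]: 75 @ $17 + 80 @ $20 + 154 @ $16 = $5,339
Nov 20, 150 sold [FIFO — oldest first]: 33 @ $16 + 117 @ $18 = $2,634
Total COGS = $5,106 + $7,446 + $5,339 + $2,634 = $20,525
Ending inventory: 58 @ $18 + 79 @ $15 = $2,229
Check: goods available $22,754 = COGS $20,525 + ending $2,229

Ending inventory = $2,229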